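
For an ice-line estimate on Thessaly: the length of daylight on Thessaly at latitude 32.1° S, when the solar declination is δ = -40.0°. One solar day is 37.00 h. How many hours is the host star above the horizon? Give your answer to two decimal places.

cos h₀ = −tan ϕ · tan δ = −tan(-32.1°) × tan(-40.000°) = -0.5264, so h₀ = 2.1251 rad = 121.76°.
Daylight = 2h₀/(2π) × 37.00 h = (2.1251/π) × 37.00 = 25.03 h.

25.03 h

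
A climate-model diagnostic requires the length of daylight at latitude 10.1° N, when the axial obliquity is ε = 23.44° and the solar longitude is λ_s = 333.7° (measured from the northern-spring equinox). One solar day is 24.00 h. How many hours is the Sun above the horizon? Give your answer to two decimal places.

Solar declination: sin δ = sin ε · sin λ_s = sin 23.44° × sin 333.7° = -0.17625, so δ = -10.151°.
cos H₀ = −tan φ · tan δ = −tan(+10.1°) × tan(-10.151°) = 0.0319, so H₀ = 1.5389 rad = 88.17°.
Daylight = 2H₀/(2π) × 24.00 h = (1.5389/π) × 24.00 = 11.76 h.

11.76 h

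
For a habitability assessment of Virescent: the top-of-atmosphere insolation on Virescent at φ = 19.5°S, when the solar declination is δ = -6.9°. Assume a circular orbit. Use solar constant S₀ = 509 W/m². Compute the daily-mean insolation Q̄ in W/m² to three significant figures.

cos H₀ = −tan(-19.5°) tan(-6.900°) = -0.0429, H₀ = 1.6137 rad.
Bracket: H₀ sin φ sin δ + cos φ cos δ sin H₀ = 1.6137×-0.33381×-0.12014 + 0.94264×0.99276×0.99908 = 0.064716 + 0.934954 = 0.999670.
Q̄ = (S₀/π) × [bracket] = (509/π) × 0.999670 = 162.0 W/m².

Q̄ ≈ 162 W/m²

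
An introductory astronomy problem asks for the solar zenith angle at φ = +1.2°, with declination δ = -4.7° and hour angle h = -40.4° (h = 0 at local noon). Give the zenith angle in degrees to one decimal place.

θ_z = 40.8°

cos θ_z = sin φ sin δ + cos φ cos δ cos h = -0.001716 + 0.758811 = 0.757095.
θ_z = arccos(0.757095) = 40.8°.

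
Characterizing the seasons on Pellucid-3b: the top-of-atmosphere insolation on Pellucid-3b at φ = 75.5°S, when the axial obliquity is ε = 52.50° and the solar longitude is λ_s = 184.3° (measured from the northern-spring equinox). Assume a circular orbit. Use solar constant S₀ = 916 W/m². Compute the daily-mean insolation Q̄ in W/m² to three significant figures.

Q̄ ≈ 101 W/m²

Solar declination: sin δ = sin ε · sin λ_s = sin 52.50° × sin 184.3° = -0.05948, so δ = -3.410°.
cos H₀ = −tan(-75.5°) tan(-3.410°) = -0.2304, H₀ = 1.8033 rad.
Bracket: H₀ sin φ sin δ + cos φ cos δ sin H₀ = 1.8033×-0.96815×-0.05948 + 0.25038×0.99823×0.97309 = 0.103844 + 0.243211 = 0.347055.
Q̄ = (S₀/π) × [bracket] = (916/π) × 0.347055 = 101.2 W/m².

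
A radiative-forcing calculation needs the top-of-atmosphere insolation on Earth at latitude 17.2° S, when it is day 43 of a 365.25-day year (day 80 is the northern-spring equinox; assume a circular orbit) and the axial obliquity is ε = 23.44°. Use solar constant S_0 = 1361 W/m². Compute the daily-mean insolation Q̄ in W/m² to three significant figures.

Solar longitude: L_s = 360° × (43 − 80)/365.25 = -36.468°, i.e. -36.468° + 360° = 323.532°.
sin δ = sin 23.44° × sin 323.532° = -0.23644, so δ = -13.676°.
cos h₀ = −tan(-17.2°) tan(-13.676°) = -0.0753, h₀ = 1.6462 rad.
Bracket: h₀ sin ϕ sin δ + cos ϕ cos δ sin h₀ = 1.6462×-0.29571×-0.23644 + 0.95528×0.97165×0.99716 = 0.115098 + 0.925562 = 1.040660.
Q̄ = (S_0/π) × [bracket] = (1361/π) × 1.040660 = 450.8 W/m².

Q̄ ≈ 451 W/m²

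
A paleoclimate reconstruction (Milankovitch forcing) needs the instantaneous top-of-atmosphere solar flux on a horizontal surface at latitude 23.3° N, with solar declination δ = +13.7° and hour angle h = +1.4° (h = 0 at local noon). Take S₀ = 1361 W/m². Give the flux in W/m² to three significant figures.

cos θ_z = sin φ sin δ + cos φ cos δ cos h = 0.093680 + 0.892049 = 0.985729.
Flux = S₀ · cos θ_z = 1361 × 0.985729 = 1342 W/m².

1.34e+03 W/m²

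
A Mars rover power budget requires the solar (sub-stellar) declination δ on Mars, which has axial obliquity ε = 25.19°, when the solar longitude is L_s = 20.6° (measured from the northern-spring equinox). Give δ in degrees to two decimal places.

δ = +8.61°

sin δ = sin ε · sin L_s = sin 25.19° × sin 20.6° = 0.149751.
δ = arcsin(0.149751) = +8.61°.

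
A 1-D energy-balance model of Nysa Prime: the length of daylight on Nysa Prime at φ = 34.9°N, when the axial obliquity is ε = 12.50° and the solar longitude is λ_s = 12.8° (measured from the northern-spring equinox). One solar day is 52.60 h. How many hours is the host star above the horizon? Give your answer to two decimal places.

Solar declination: sin δ = sin ε · sin λ_s = sin 12.50° × sin 12.8° = 0.04795, so δ = +2.748°.
cos H₀ = −tan φ · tan δ = −tan(+34.9°) × tan(+2.748°) = -0.0335, so H₀ = 1.6043 rad = 91.92°.
Daylight = 2H₀/(2π) × 52.60 h = (1.6043/π) × 52.60 = 26.86 h.

26.86 h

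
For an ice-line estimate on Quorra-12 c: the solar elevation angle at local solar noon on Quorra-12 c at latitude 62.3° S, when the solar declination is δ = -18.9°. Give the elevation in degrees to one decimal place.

At local noon the hour angle is zero, so the zenith angle equals |φ − δ| = |-62.3° − (-18.900°)| = 43.400°.
Elevation = 90° − 43.400° = 46.6°.

46.6°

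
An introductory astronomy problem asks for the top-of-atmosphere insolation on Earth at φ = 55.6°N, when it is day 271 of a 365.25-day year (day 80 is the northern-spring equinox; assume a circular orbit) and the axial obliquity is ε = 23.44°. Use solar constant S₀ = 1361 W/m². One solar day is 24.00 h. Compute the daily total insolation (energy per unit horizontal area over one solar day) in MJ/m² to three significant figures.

Solar longitude: λ_s = 360° × (271 − 80)/365.25 = 188.255°.
sin δ = sin 23.44° × sin 188.255° = -0.05711, so δ = -3.274°.
cos H₀ = −tan(+55.6°) tan(-3.274°) = 0.0835, H₀ = 1.4872 rad.
Bracket: H₀ sin φ sin δ + cos φ cos δ sin H₀ = 1.4872×0.82511×-0.05711 + 0.56497×0.99837×0.99650 = -0.070080 + 0.562075 = 0.491995.
Q̄ = (S₀/π) × [bracket] = (1361/π) × 0.491995 = 213.14 W/m².
Daily total = Q̄ × 24.00 h × 3600 s/h = 213.14 × 24.00 × 3600 / 10⁶ = 18.42 MJ/m².

18.4 MJ/m²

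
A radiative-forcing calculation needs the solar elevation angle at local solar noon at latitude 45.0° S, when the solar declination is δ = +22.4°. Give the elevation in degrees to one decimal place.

At local noon the hour angle is zero, so the zenith angle equals |φ − δ| = |-45.0° − (+22.400°)| = 67.400°.
Elevation = 90° − 67.400° = 22.6°.

22.6°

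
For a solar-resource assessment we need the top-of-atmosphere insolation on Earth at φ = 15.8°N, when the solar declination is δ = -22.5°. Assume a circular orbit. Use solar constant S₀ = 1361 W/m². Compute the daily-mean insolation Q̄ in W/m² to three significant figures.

Q̄ ≈ 317 W/m²

cos H₀ = −tan(+15.8°) tan(-22.500°) = 0.1172, H₀ = 1.4533 rad.
Bracket: H₀ sin φ sin δ + cos φ cos δ sin H₀ = 1.4533×0.27228×-0.38268 + 0.96222×0.92388×0.99311 = -0.151428 + 0.882851 = 0.731423.
Q̄ = (S₀/π) × [bracket] = (1361/π) × 0.731423 = 316.9 W/m².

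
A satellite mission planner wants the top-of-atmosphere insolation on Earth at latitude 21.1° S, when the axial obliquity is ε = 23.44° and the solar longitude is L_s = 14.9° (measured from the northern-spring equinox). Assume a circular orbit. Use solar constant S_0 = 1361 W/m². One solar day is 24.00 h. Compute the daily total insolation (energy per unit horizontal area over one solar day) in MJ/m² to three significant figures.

Solar declination: sin δ = sin ε · sin L_s = sin 23.44° × sin 14.9° = 0.10228, so δ = +5.871°.
cos h₀ = −tan(-21.1°) tan(+5.871°) = 0.0397, h₀ = 1.5311 rad.
Bracket: h₀ sin ϕ sin δ + cos ϕ cos δ sin h₀ = 1.5311×-0.36000×0.10228 + 0.93295×0.99476×0.99921 = -0.056376 + 0.927328 = 0.870952.
Q̄ = (S_0/π) × [bracket] = (1361/π) × 0.870952 = 377.31 W/m².
Daily total = Q̄ × 24.00 h × 3600 s/h = 377.31 × 24.00 × 3600 / 10⁶ = 32.60 MJ/m².

32.6 MJ/m²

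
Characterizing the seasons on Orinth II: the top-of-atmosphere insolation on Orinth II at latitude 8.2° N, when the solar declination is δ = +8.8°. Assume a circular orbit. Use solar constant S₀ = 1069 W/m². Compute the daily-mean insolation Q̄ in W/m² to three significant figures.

cos H₀ = −tan(+8.2°) tan(+8.800°) = -0.0223, H₀ = 1.5931 rad.
Bracket: H₀ sin φ sin δ + cos φ cos δ sin H₀ = 1.5931×0.14263×0.15299 + 0.98978×0.98823×0.99975 = 0.034763 + 0.977886 = 1.012649.
Q̄ = (S₀/π) × [bracket] = (1069/π) × 1.012649 = 344.6 W/m².

Q̄ ≈ 345 W/m²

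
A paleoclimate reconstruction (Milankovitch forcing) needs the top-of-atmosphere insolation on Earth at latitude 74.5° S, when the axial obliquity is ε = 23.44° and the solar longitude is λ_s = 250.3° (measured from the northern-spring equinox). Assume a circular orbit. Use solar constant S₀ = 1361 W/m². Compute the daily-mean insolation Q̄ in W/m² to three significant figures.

Q̄ ≈ 491 W/m²

Solar declination: sin δ = sin ε · sin λ_s = sin 23.44° × sin 250.3° = -0.37451, so δ = -21.994°.
cos H₀ = −tan(-74.5°) tan(-21.994°) = -1.4564 ≤ −1 ⇒ polar day, H₀ = π.
Bracket: H₀ sin φ sin δ + cos φ cos δ sin H₀ = 3.1416×-0.96363×-0.37451 + 0.26724×0.92722×0.00000 = 1.133769 + 0.000000 = 1.133769.
Q̄ = (S₀/π) × [bracket] = (1361/π) × 1.133769 = 491.2 W/m².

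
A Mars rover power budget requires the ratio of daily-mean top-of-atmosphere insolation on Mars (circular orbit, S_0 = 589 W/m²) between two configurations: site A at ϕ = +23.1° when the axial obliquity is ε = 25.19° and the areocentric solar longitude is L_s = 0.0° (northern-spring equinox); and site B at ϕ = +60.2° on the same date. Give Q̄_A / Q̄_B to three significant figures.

Q̄_A / Q̄_B ≈ 1.85

— Configuration A (ϕ=+23.1°):
sin δ = sin 25.19° × sin 0.0° = 0.00000, so δ = +0.000°.
cos h₀ = −tan(+23.1°) tan(+0.000°) = -0.0000, h₀ = 1.5708 rad.
Bracket: h₀ sin ϕ sin δ + cos ϕ cos δ sin h₀ = 1.5708×0.39234×0.00000 + 0.91982×1.00000×1.00000 = 0.000000 + 0.919820 = 0.919820.
Q̄ = (S_0/π) × [bracket] = (589/π) × 0.919820 = 172.45 W/m².
— Configuration B (ϕ=+60.2°):
cos h₀ = −tan(+60.2°) tan(+0.000°) = -0.0000, h₀ = 1.5708 rad.
Bracket: h₀ sin ϕ sin δ + cos ϕ cos δ sin h₀ = 1.5708×0.86777×0.00000 + 0.49697×1.00000×1.00000 = 0.000000 + 0.496970 = 0.496970.
Q̄ = (S_0/π) × [bracket] = (589/π) × 0.496970 = 93.174 W/m².
Ratio Q̄_A / Q̄_B = 172.45 / 93.174 = 1.851.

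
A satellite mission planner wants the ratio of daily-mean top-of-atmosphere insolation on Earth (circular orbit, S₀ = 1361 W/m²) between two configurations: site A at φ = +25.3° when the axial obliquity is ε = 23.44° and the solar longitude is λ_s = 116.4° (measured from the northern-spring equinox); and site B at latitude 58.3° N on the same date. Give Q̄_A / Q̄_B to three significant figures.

Q̄_A / Q̄_B ≈ 1.03

— Configuration A (φ=+25.3°):
Solar declination: sin δ = sin ε · sin λ_s = sin 23.44° × sin 116.4° = 0.35630, so δ = +20.873°.
cos H₀ = −tan(+25.3°) tan(+20.873°) = -0.1803, H₀ = 1.7520 rad.
Bracket: H₀ sin φ sin δ + cos φ cos δ sin H₀ = 1.7520×0.42736×0.35630 + 0.90408×0.93437×0.98362 = 0.266774 + 0.830908 = 1.097682.
Q̄ = (S₀/π) × [bracket] = (1361/π) × 1.097682 = 475.54 W/m².
— Configuration B (φ=+58.3°):
cos H₀ = −tan(+58.3°) tan(+20.873°) = -0.6174, H₀ = 2.2363 rad.
Bracket: H₀ sin φ sin δ + cos φ cos δ sin H₀ = 2.2363×0.85081×0.35630 + 0.52547×0.93437×0.78663 = 0.677920 + 0.386222 = 1.064142.
Q̄ = (S₀/π) × [bracket] = (1361/π) × 1.064142 = 461.01 W/m².
Ratio Q̄_A / Q̄_B = 475.54 / 461.01 = 1.032.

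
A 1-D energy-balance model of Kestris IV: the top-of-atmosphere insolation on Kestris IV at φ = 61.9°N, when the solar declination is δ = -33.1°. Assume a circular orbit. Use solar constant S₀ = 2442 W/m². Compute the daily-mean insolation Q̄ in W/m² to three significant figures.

Q̄ ≈ 0.00 W/m²

cos H₀ = −tan(+61.9°) tan(-33.100°) = 1.2209 ≥ 1 ⇒ polar night, H₀ = 0 and Q̄ = 0.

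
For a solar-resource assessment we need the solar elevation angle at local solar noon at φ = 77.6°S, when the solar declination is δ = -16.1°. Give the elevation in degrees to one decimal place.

28.5°

At local noon the hour angle is zero, so the zenith angle equals |φ − δ| = |-77.6° − (-16.100°)| = 61.500°.
Elevation = 90° − 61.500° = 28.5°.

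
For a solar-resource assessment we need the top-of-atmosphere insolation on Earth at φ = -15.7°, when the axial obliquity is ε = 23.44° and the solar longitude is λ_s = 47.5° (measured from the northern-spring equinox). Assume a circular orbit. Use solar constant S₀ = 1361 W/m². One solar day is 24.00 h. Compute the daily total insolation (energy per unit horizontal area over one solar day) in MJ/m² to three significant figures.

Solar declination: sin δ = sin ε · sin λ_s = sin 23.44° × sin 47.5° = 0.29328, so δ = +17.054°.
cos H₀ = −tan(-15.7°) tan(+17.054°) = 0.0862, H₀ = 1.4845 rad.
Bracket: H₀ sin φ sin δ + cos φ cos δ sin H₀ = 1.4845×-0.27060×0.29328 + 0.96269×0.95603×0.99628 = -0.117812 + 0.916937 = 0.799125.
Q̄ = (S₀/π) × [bracket] = (1361/π) × 0.799125 = 346.20 W/m².
Daily total = Q̄ × 24.00 h × 3600 s/h = 346.20 × 24.00 × 3600 / 10⁶ = 29.91 MJ/m².

29.9 MJ/m²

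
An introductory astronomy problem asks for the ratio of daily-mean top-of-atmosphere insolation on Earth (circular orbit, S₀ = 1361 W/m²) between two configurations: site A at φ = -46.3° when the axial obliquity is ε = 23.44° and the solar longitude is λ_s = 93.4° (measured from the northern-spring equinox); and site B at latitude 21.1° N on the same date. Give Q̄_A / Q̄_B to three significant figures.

— Configuration A (φ=-46.3°):
Solar declination: sin δ = sin ε · sin λ_s = sin 23.44° × sin 93.4° = 0.39709, so δ = +23.396°.
cos H₀ = −tan(-46.3°) tan(+23.396°) = 0.4528, H₀ = 1.1009 rad.
Bracket: H₀ sin φ sin δ + cos φ cos δ sin H₀ = 1.1009×-0.72297×0.39709 + 0.69088×0.91778×0.89164 = -0.316051 + 0.565367 = 0.249316.
Q̄ = (S₀/π) × [bracket] = (1361/π) × 0.249316 = 108.01 W/m².
— Configuration B (φ=+21.1°):
cos H₀ = −tan(+21.1°) tan(+23.396°) = -0.1670, H₀ = 1.7385 rad.
Bracket: H₀ sin φ sin δ + cos φ cos δ sin H₀ = 1.7385×0.36000×0.39709 + 0.93295×0.91778×0.98597 = 0.248523 + 0.844230 = 1.092753.
Q̄ = (S₀/π) × [bracket] = (1361/π) × 1.092753 = 473.40 W/m².
Ratio Q̄_A / Q̄_B = 108.01 / 473.40 = 0.2282.

Q̄_A / Q̄_B ≈ 0.228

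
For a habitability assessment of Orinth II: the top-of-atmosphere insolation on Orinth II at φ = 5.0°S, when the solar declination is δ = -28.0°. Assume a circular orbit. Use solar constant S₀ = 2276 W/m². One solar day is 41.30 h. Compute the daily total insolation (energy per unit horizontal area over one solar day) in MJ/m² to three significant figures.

cos H₀ = −tan(-5.0°) tan(-28.000°) = -0.0465, H₀ = 1.6173 rad.
Bracket: H₀ sin φ sin δ + cos φ cos δ sin H₀ = 1.6173×-0.08716×-0.46947 + 0.99619×0.88295×0.99892 = 0.066178 + 0.878636 = 0.944814.
Q̄ = (S₀/π) × [bracket] = (2276/π) × 0.944814 = 684.49 W/m².
Daily total = Q̄ × 41.30 h × 3600 s/h = 684.49 × 41.30 × 3600 / 10⁶ = 101.8 MJ/m².

102 MJ/m²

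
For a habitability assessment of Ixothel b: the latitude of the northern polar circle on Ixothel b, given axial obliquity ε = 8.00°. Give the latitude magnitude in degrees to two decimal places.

82.00°

The polar circle is the lowest latitude that experiences at least one full rotation of continuous daylight at the northern-summer solstice; it lies at |ϕ| = 90° − ε = 90° − 8.00° = 82.00°.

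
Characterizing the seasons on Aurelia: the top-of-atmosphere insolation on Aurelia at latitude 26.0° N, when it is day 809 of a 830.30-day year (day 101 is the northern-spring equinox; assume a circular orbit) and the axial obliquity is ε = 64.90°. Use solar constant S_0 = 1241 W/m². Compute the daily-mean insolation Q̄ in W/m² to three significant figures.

Solar longitude: L_s = 360° × (809 − 101)/830.30 = 306.973°.
sin δ = sin 64.90° × sin 306.973° = -0.72347, so δ = -46.342°.
cos h₀ = −tan(+26.0°) tan(-46.342°) = 0.5111, h₀ = 1.0343 rad.
Bracket: h₀ sin ϕ sin δ + cos ϕ cos δ sin h₀ = 1.0343×0.43837×-0.72347 + 0.89879×0.69035×0.85950 = -0.328026 + 0.533302 = 0.205276.
Q̄ = (S_0/π) × [bracket] = (1241/π) × 0.205276 = 81.09 W/m².

Q̄ ≈ 81.1 W/m²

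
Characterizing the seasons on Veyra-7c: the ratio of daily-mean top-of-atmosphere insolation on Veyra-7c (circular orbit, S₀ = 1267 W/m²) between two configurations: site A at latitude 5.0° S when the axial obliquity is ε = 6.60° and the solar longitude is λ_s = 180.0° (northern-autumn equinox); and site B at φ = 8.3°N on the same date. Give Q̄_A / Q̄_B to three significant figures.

— Configuration A (φ=-5.0°):
Solar declination: sin δ = sin ε · sin λ_s = sin 6.60° × sin 180.0° = 0.00000, so δ = +0.000°.
cos H₀ = −tan(-5.0°) tan(+0.000°) = 0.0000, H₀ = 1.5708 rad.
Bracket: H₀ sin φ sin δ + cos φ cos δ sin H₀ = 1.5708×-0.08716×0.00000 + 0.99619×1.00000×1.00000 = -0.000000 + 0.996190 = 0.996190.
Q̄ = (S₀/π) × [bracket] = (1267/π) × 0.996190 = 401.76 W/m².
— Configuration B (φ=+8.3°):
cos H₀ = −tan(+8.3°) tan(+0.000°) = -0.0000, H₀ = 1.5708 rad.
Bracket: H₀ sin φ sin δ + cos φ cos δ sin H₀ = 1.5708×0.14436×0.00000 + 0.98953×1.00000×1.00000 = 0.000000 + 0.989530 = 0.989530.
Q̄ = (S₀/π) × [bracket] = (1267/π) × 0.989530 = 399.08 W/m².
Ratio Q̄_A / Q̄_B = 401.76 / 399.08 = 1.007.

Q̄_A / Q̄_B ≈ 1.01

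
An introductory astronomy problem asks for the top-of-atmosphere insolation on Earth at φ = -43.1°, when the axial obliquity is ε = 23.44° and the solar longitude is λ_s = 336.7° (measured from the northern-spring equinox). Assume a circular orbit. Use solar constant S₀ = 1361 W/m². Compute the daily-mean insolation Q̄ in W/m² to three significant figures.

Solar declination: sin δ = sin ε · sin λ_s = sin 23.44° × sin 336.7° = -0.15734, so δ = -9.053°.
cos H₀ = −tan(-43.1°) tan(-9.053°) = -0.1491, H₀ = 1.7205 rad.
Bracket: H₀ sin φ sin δ + cos φ cos δ sin H₀ = 1.7205×-0.68327×-0.15734 + 0.73016×0.98754×0.98882 = 0.184964 + 0.713001 = 0.897965.
Q̄ = (S₀/π) × [bracket] = (1361/π) × 0.897965 = 389.0 W/m².

Q̄ ≈ 389 W/m²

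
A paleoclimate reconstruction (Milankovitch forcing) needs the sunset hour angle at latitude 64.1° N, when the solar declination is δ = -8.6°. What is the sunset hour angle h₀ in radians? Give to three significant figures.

h₀ = 1.25 rad

cos h₀ = −tan ϕ · tan δ = −tan(+64.1°) × tan(-8.600°) = 0.3115, so h₀ = 1.2541 rad = 71.85°.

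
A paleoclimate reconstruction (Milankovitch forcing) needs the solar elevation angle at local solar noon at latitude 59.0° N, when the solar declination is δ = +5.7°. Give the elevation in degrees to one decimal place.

At local noon the hour angle is zero, so the zenith angle equals |φ − δ| = |+59.0° − (+5.700°)| = 53.300°.
Elevation = 90° − 53.300° = 36.7°.

36.7°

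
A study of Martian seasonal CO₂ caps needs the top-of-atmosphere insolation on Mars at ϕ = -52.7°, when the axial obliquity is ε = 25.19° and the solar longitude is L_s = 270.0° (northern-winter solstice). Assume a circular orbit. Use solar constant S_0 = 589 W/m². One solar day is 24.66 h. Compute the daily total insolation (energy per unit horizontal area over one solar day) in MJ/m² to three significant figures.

19.8 MJ/m²

Solar declination: sin δ = sin ε · sin L_s = sin 25.19° × sin 270.0° = -0.42562, so δ = -25.190°.
cos h₀ = −tan(-52.7°) tan(-25.190°) = -0.6174, h₀ = 2.2363 rad.
Bracket: h₀ sin ϕ sin δ + cos ϕ cos δ sin h₀ = 2.2363×-0.79547×-0.42562 + 0.60599×0.90490×0.78663 = 0.757139 + 0.431357 = 1.188496.
Q̄ = (S_0/π) × [bracket] = (589/π) × 1.188496 = 222.82 W/m².
Daily total = Q̄ × 24.66 h × 3600 s/h = 222.82 × 24.66 × 3600 / 10⁶ = 19.78 MJ/m².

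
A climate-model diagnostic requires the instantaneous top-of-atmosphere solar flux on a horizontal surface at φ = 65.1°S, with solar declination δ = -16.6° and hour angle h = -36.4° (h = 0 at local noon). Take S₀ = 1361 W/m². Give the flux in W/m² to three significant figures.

795 W/m²

cos θ_z = sin φ sin δ + cos φ cos δ cos h = 0.259132 + 0.324765 = 0.583897.
Flux = S₀ · cos θ_z = 1361 × 0.583897 = 794.7 W/m².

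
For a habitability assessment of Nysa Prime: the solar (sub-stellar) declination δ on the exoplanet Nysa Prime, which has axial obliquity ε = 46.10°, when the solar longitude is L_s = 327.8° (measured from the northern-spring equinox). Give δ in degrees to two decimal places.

δ = -22.58°

sin δ = sin ε · sin L_s = sin 46.10° × sin 327.8° = -0.383965.
δ = arcsin(-0.383965) = -22.58°.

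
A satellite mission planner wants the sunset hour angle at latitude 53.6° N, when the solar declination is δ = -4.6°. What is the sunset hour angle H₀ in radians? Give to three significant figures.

cos H₀ = −tan φ · tan δ = −tan(+53.6°) × tan(-4.600°) = 0.1091, so H₀ = 1.4614 rad = 83.73°.

H₀ = 1.46 rad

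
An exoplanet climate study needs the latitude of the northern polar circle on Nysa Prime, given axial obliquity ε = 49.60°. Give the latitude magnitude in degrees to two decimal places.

40.40°

The polar circle is the lowest latitude that experiences at least one full rotation of continuous daylight at the northern-summer solstice; it lies at |ϕ| = 90° − ε = 90° − 49.60° = 40.40°.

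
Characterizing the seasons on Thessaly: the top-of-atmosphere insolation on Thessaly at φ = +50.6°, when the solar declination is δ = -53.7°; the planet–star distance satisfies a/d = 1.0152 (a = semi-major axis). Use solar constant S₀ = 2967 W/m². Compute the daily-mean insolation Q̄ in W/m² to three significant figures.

Q̄ ≈ 0.00 W/m²

cos H₀ = −tan(+50.6°) tan(-53.700°) = 1.6573 ≥ 1 ⇒ polar night, H₀ = 0 and Q̄ = 0.
Inverse-square distance factor (a/d)² = 1.0152² = 1.030631.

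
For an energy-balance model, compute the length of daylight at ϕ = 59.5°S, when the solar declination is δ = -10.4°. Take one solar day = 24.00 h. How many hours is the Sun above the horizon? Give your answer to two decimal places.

14.42 h

cos h₀ = −tan ϕ · tan δ = −tan(-59.5°) × tan(-10.400°) = -0.3116, so h₀ = 1.8877 rad = 108.15°.
Daylight = 2h₀/(2π) × 24.00 h = (1.8877/π) × 24.00 = 14.42 h.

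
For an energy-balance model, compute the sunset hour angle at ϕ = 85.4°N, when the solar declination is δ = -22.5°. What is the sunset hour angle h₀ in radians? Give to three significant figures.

cos h₀ = −tan ϕ · tan δ = 5.1482 ≥ 1, so the Sun never rises (polar night) and h₀ = 0.

h₀ = 0.00 rad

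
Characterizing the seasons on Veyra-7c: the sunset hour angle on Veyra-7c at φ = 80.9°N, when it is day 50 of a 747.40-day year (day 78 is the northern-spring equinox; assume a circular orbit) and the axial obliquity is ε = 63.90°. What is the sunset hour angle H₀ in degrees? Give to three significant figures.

Solar longitude: λ_s = 360° × (50 − 78)/747.40 = -13.487°, i.e. -13.487° + 360° = 346.513°.
sin δ = sin 63.90° × sin 346.513° = -0.20944, so δ = -12.089°.
cos H₀ = −tan φ · tan δ = 1.3372 ≥ 1, so the host star never rises (polar night) and H₀ = 0.

H₀ = 0.00°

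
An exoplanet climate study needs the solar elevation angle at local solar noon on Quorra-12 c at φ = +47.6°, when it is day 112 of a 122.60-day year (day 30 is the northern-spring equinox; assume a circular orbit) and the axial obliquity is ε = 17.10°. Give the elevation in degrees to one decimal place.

27.5°

Solar longitude: λ_s = 360° × (112 − 30)/122.60 = 240.783°.
sin δ = sin 17.10° × sin 240.783° = -0.25663, so δ = -14.870°.
At local noon the hour angle is zero, so the zenith angle equals |φ − δ| = |+47.6° − (-14.870°)| = 62.470°.
Elevation = 90° − 62.470° = 27.5°.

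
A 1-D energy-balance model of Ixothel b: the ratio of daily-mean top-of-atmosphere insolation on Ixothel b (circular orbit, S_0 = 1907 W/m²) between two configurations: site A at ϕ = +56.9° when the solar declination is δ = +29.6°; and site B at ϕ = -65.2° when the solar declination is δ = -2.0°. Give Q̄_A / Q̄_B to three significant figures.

— Configuration A (ϕ=+56.9°):
cos h₀ = −tan(+56.9°) tan(+29.600°) = -0.8714, h₀ = 2.6289 rad.
Bracket: h₀ sin ϕ sin δ + cos ϕ cos δ sin h₀ = 2.6289×0.83772×0.49394 + 0.54610×0.86949×0.49052 = 1.087795 + 0.232913 = 1.320708.
Q̄ = (S_0/π) × [bracket] = (1907/π) × 1.320708 = 801.69 W/m².
— Configuration B (ϕ=-65.2°):
cos h₀ = −tan(-65.2°) tan(-2.000°) = -0.0756, h₀ = 1.6464 rad.
Bracket: h₀ sin ϕ sin δ + cos ϕ cos δ sin h₀ = 1.6464×-0.90778×-0.03490 + 0.41945×0.99939×0.99714 = 0.052160 + 0.417995 = 0.470155.
Q̄ = (S_0/π) × [bracket] = (1907/π) × 0.470155 = 285.39 W/m².
Ratio Q̄_A / Q̄_B = 801.69 / 285.39 = 2.809.

Q̄_A / Q̄_B ≈ 2.81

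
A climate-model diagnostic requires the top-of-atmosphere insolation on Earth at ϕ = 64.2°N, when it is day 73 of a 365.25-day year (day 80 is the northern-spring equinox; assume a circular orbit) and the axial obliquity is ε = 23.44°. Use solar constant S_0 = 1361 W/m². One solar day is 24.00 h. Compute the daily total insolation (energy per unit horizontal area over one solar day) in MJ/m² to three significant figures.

Solar longitude: L_s = 360° × (73 − 80)/365.25 = -6.899°, i.e. -6.899° + 360° = 353.101°.
sin δ = sin 23.44° × sin 353.101° = -0.04778, so δ = -2.739°.
cos h₀ = −tan(+64.2°) tan(-2.739°) = 0.0990, h₀ = 1.4717 rad.
Bracket: h₀ sin ϕ sin δ + cos ϕ cos δ sin h₀ = 1.4717×0.90032×-0.04778 + 0.43523×0.99886×0.99509 = -0.063309 + 0.432599 = 0.369290.
Q̄ = (S_0/π) × [bracket] = (1361/π) × 0.369290 = 159.98 W/m².
Daily total = Q̄ × 24.00 h × 3600 s/h = 159.98 × 24.00 × 3600 / 10⁶ = 13.82 MJ/m².

13.8 MJ/m²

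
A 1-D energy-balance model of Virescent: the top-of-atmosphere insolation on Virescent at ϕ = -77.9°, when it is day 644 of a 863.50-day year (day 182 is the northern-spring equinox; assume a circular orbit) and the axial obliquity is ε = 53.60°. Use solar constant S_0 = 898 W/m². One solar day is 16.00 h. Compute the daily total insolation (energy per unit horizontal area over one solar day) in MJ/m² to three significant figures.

9.11 MJ/m²

Solar longitude: L_s = 360° × (644 − 182)/863.50 = 192.611°.
sin δ = sin 53.60° × sin 192.611° = -0.17574, so δ = -10.122°.
cos h₀ = −tan(-77.9°) tan(-10.122°) = -0.8327, h₀ = 2.5548 rad.
Bracket: h₀ sin ϕ sin δ + cos ϕ cos δ sin h₀ = 2.5548×-0.97778×-0.17574 + 0.20962×0.98444×0.55371 = 0.439004 + 0.114263 = 0.553267.
Q̄ = (S_0/π) × [bracket] = (898/π) × 0.553267 = 158.15 W/m².
Daily total = Q̄ × 16.00 h × 3600 s/h = 158.15 × 16.00 × 3600 / 10⁶ = 9.109 MJ/m².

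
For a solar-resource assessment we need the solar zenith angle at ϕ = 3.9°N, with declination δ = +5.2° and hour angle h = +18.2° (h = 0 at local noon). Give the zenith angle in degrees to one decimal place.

θ_z = 18.2°

cos θ_z = sin ϕ sin δ + cos ϕ cos δ cos h = 0.006164 + 0.943872 = 0.950036.
θ_z = arccos(0.950036) = 18.2°.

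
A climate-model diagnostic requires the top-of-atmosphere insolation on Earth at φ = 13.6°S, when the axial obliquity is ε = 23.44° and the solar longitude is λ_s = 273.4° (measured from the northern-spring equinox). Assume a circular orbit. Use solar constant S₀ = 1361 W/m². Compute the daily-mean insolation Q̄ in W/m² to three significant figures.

Q̄ ≈ 452 W/m²

Solar declination: sin δ = sin ε · sin λ_s = sin 23.44° × sin 273.4° = -0.39709, so δ = -23.396°.
cos H₀ = −tan(-13.6°) tan(-23.396°) = -0.1047, H₀ = 1.6757 rad.
Bracket: H₀ sin φ sin δ + cos φ cos δ sin H₀ = 1.6757×-0.23514×-0.39709 + 0.97196×0.91778×0.99451 = 0.156463 + 0.887148 = 1.043611.
Q̄ = (S₀/π) × [bracket] = (1361/π) × 1.043611 = 452.1 W/m².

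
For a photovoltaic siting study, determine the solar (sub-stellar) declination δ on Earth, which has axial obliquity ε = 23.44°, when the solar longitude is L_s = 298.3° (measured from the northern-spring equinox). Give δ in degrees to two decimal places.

sin δ = sin ε · sin L_s = sin 23.44° × sin 298.3° = -0.350244.
δ = arcsin(-0.350244) = -20.50°.

δ = -20.50°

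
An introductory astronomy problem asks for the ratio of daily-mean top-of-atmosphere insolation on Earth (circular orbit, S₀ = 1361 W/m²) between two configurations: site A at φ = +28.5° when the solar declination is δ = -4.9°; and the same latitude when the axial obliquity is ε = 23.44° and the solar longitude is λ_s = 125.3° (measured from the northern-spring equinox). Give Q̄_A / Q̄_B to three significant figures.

Q̄_A / Q̄_B ≈ 0.746

— Configuration A (φ=+28.5°):
cos H₀ = −tan(+28.5°) tan(-4.900°) = 0.0465, H₀ = 1.5242 rad.
Bracket: H₀ sin φ sin δ + cos φ cos δ sin H₀ = 1.5242×0.47716×-0.08542 + 0.87882×0.99635×0.99892 = -0.062125 + 0.874667 = 0.812542.
Q̄ = (S₀/π) × [bracket] = (1361/π) × 0.812542 = 352.01 W/m².
— Configuration B (φ=+28.5°):
Solar declination: sin δ = sin ε · sin λ_s = sin 23.44° × sin 125.3° = 0.32465, so δ = +18.944°.
cos H₀ = −tan(+28.5°) tan(+18.944°) = -0.1864, H₀ = 1.7583 rad.
Bracket: H₀ sin φ sin δ + cos φ cos δ sin H₀ = 1.7583×0.47716×0.32465 + 0.87882×0.94583×0.98248 = 0.272378 + 0.816651 = 1.089029.
Q̄ = (S₀/π) × [bracket] = (1361/π) × 1.089029 = 471.79 W/m².
Ratio Q̄_A / Q̄_B = 352.01 / 471.79 = 0.7461.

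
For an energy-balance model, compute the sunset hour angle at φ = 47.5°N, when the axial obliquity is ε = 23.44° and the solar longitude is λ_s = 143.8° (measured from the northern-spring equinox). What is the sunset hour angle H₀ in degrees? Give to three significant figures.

Solar declination: sin δ = sin ε · sin λ_s = sin 23.44° × sin 143.8° = 0.23494, so δ = +13.588°.
cos H₀ = −tan φ · tan δ = −tan(+47.5°) × tan(+13.588°) = -0.2638, so H₀ = 1.8377 rad = 105.29°.

H₀ = 105°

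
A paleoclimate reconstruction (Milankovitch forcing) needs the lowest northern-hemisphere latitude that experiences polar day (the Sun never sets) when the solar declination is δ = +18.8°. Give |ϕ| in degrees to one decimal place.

|ϕ| = 71.2°

Polar day requires cos h₀ = −tan ϕ tan δ ≤ −1, i.e. tan ϕ tan δ ≥ 1.
The boundary is |tan ϕ| · |tan δ| = 1, so |ϕ| = 90° − |δ| = 90° − 18.8° = 71.2° in the northern hemisphere.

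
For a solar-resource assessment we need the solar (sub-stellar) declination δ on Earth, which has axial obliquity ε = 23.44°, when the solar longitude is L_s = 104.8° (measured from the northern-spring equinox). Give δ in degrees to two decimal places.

δ = +22.62°

sin δ = sin ε · sin L_s = sin 23.44° × sin 104.8° = 0.384591.
δ = arcsin(0.384591) = +22.62°.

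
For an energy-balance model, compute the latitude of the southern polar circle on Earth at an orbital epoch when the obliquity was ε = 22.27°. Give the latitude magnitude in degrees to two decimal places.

67.73°

The polar circle is the lowest latitude that experiences at least one full rotation of continuous darkness at the northern-summer solstice; it lies at |φ| = 90° − ε = 90° − 22.27° = 67.73°.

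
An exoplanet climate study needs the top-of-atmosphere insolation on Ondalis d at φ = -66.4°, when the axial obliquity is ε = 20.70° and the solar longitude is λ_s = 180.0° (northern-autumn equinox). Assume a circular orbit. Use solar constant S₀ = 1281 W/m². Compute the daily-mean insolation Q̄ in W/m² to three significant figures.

Q̄ ≈ 163 W/m²

Solar declination: sin δ = sin ε · sin λ_s = sin 20.70° × sin 180.0° = 0.00000, so δ = +0.000°.
cos H₀ = −tan(-66.4°) tan(+0.000°) = 0.0000, H₀ = 1.5708 rad.
Bracket: H₀ sin φ sin δ + cos φ cos δ sin H₀ = 1.5708×-0.91636×0.00000 + 0.40035×1.00000×1.00000 = -0.000000 + 0.400350 = 0.400350.
Q̄ = (S₀/π) × [bracket] = (1281/π) × 0.400350 = 163.2 W/m².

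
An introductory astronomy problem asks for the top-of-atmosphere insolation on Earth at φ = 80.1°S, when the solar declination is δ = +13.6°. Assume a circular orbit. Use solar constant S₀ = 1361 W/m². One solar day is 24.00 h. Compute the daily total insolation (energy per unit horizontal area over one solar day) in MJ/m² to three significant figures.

cos H₀ = −tan(-80.1°) tan(+13.600°) = 1.3862 ≥ 1 ⇒ polar night, H₀ = 0 and Q̄ = 0.
Daily total = Q̄ × 24.00 h × 3600 s/h = 0.00 MJ/m².

0.00 MJ/m²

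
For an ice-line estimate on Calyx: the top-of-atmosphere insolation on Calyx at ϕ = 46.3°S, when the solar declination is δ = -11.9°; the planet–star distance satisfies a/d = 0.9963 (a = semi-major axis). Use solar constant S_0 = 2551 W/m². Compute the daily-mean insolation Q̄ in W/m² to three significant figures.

Q̄ ≈ 747 W/m²

cos h₀ = −tan(-46.3°) tan(-11.900°) = -0.2205, h₀ = 1.7931 rad.
Bracket: h₀ sin ϕ sin δ + cos ϕ cos δ sin h₀ = 1.7931×-0.72297×-0.20620 + 0.69088×0.97851×0.97538 = 0.267309 + 0.659389 = 0.926698.
Inverse-square distance factor (a/d)² = 0.9963² = 0.992614.
Q̄ = (S_0/π) × 0.992614 × [bracket] = (2551/π) × 0.992614 × 0.926698 = 746.9 W/m².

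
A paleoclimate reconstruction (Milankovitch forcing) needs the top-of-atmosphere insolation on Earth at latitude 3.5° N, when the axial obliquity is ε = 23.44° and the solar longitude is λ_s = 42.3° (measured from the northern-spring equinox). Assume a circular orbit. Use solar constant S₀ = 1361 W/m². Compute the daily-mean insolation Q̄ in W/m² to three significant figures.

Q̄ ≈ 428 W/m²

Solar declination: sin δ = sin ε · sin λ_s = sin 23.44° × sin 42.3° = 0.26772, so δ = +15.528°.
cos H₀ = −tan(+3.5°) tan(+15.528°) = -0.0170, H₀ = 1.5878 rad.
Bracket: H₀ sin φ sin δ + cos φ cos δ sin H₀ = 1.5878×0.06105×0.26772 + 0.99813×0.96350×0.99986 = 0.025951 + 0.961564 = 0.987515.
Q̄ = (S₀/π) × [bracket] = (1361/π) × 0.987515 = 427.8 W/m².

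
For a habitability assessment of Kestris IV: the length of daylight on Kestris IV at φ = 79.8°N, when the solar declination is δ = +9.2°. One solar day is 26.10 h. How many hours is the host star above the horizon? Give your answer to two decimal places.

cos H₀ = −tan φ · tan δ = −tan(+79.8°) × tan(+9.200°) = -0.9002, so H₀ = 2.6909 rad = 154.18°.
Daylight = 2H₀/(2π) × 26.10 h = (2.6909/π) × 26.10 = 22.36 h.

22.36 h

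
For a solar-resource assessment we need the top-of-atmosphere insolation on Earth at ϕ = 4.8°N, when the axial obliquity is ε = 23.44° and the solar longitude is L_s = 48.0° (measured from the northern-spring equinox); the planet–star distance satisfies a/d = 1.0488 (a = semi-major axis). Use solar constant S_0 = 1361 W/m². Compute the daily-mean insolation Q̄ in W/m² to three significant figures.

Solar declination: sin δ = sin ε · sin L_s = sin 23.44° × sin 48.0° = 0.29561, so δ = +17.194°.
cos h₀ = −tan(+4.8°) tan(+17.194°) = -0.0260, h₀ = 1.5968 rad.
Bracket: h₀ sin ϕ sin δ + cos ϕ cos δ sin h₀ = 1.5968×0.08368×0.29561 + 0.99649×0.95531×0.99966 = 0.039499 + 0.951633 = 0.991132.
Inverse-square distance factor (a/d)² = 1.0488² = 1.099981.
Q̄ = (S_0/π) × 1.099981 × [bracket] = (1361/π) × 1.099981 × 0.991132 = 472.3 W/m².

Q̄ ≈ 472 W/m²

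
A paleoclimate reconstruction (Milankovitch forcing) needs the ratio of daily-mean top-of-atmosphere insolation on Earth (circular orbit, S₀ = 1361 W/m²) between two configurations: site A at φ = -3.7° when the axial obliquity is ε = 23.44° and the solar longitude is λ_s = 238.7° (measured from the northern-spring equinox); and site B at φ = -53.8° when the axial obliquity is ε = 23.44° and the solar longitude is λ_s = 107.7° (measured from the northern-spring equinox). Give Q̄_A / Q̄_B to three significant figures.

— Configuration A (φ=-3.7°):
Solar declination: sin δ = sin ε · sin λ_s = sin 23.44° × sin 238.7° = -0.33989, so δ = -19.870°.
cos H₀ = −tan(-3.7°) tan(-19.870°) = -0.0234, H₀ = 1.5942 rad.
Bracket: H₀ sin φ sin δ + cos φ cos δ sin H₀ = 1.5942×-0.06453×-0.33989 + 0.99792×0.94046×0.99973 = 0.034966 + 0.938250 = 0.973216.
Q̄ = (S₀/π) × [bracket] = (1361/π) × 0.973216 = 421.62 W/m².
— Configuration B (φ=-53.8°):
Solar declination: sin δ = sin ε · sin λ_s = sin 23.44° × sin 107.7° = 0.37896, so δ = +22.269°.
cos H₀ = −tan(-53.8°) tan(+22.269°) = 0.5595, H₀ = 0.9770 rad.
Bracket: H₀ sin φ sin δ + cos φ cos δ sin H₀ = 0.9770×-0.80696×0.37896 + 0.59061×0.92541×0.82882 = -0.298772 + 0.452997 = 0.154225.
Q̄ = (S₀/π) × [bracket] = (1361/π) × 0.154225 = 66.813 W/m².
Ratio Q̄_A / Q̄_B = 421.62 / 66.813 = 6.310.

Q̄_A / Q̄_B ≈ 6.31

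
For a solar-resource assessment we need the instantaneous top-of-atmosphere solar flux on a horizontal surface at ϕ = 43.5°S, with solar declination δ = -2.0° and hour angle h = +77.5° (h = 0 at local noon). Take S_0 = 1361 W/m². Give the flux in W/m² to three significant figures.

246 W/m²

cos θ_z = sin ϕ sin δ + cos ϕ cos δ cos h = 0.024023 + 0.156904 = 0.180927.
Flux = S_0 · cos θ_z = 1361 × 0.180927 = 246.2 W/m².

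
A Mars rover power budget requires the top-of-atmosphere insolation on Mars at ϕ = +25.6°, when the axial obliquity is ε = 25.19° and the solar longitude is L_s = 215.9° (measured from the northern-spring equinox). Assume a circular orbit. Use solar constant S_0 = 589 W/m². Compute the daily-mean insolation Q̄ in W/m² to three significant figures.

Solar declination: sin δ = sin ε · sin L_s = sin 25.19° × sin 215.9° = -0.24957, so δ = -14.452°.
cos h₀ = −tan(+25.6°) tan(-14.452°) = 0.1235, h₀ = 1.4470 rad.
Bracket: h₀ sin ϕ sin δ + cos ϕ cos δ sin h₀ = 1.4470×0.43209×-0.24957 + 0.90183×0.96836×0.99235 = -0.156040 + 0.866615 = 0.710575.
Q̄ = (S_0/π) × [bracket] = (589/π) × 0.710575 = 133.2 W/m².

Q̄ ≈ 133 W/m²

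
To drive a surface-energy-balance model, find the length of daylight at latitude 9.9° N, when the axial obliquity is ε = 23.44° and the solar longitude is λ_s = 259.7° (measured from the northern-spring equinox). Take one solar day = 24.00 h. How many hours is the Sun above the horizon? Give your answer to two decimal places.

11.43 h

Solar declination: sin δ = sin ε · sin λ_s = sin 23.44° × sin 259.7° = -0.39138, so δ = -23.040°.
cos H₀ = −tan φ · tan δ = −tan(+9.9°) × tan(-23.040°) = 0.0742, so H₀ = 1.4965 rad = 85.74°.
Daylight = 2H₀/(2π) × 24.00 h = (1.4965/π) × 24.00 = 11.43 h.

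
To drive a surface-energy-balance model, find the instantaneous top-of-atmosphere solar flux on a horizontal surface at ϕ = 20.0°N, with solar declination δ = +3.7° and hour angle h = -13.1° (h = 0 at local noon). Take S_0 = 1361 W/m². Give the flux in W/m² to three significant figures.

cos θ_z = sin ϕ sin δ + cos ϕ cos δ cos h = 0.022071 + 0.913330 = 0.935401.
Flux = S_0 · cos θ_z = 1361 × 0.935401 = 1273 W/m².

1.27e+03 W/m²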